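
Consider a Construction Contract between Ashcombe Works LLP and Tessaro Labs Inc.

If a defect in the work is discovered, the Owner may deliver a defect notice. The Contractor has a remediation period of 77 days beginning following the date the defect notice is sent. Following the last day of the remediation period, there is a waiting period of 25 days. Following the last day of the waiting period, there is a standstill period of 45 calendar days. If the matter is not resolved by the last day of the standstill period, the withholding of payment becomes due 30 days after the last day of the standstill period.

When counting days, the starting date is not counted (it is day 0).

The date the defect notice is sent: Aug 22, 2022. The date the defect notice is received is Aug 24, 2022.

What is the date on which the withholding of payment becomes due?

Feb 15, 2023

Adding 77 calendar days to Aug 22, 2022 gives Nov 7, 2022, which is the last day of the remediation period.
The last day of the waiting period: Nov 7, 2022 + 25 days = Dec 2, 2022.
Adding 45 calendar days to Dec 2, 2022 gives Jan 16, 2023, which is the last day of the standstill period.
The date on which the withholding of payment becomes due: 30 calendar days after Jan 16, 2023 is Feb 15, 2023.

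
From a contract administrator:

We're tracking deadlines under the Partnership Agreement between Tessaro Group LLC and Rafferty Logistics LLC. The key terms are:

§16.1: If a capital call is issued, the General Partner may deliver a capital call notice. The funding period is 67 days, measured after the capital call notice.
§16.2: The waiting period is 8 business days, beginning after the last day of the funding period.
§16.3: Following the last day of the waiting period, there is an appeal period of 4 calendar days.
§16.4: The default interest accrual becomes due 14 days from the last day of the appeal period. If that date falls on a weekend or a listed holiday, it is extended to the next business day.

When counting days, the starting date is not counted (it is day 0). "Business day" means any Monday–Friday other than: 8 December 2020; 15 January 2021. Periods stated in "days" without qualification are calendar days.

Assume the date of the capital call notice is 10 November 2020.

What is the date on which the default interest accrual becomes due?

The last day of the funding period: 10 November 2020 + 67 days = 16 January 2021.
From Saturday, 16 January 2021, 8 business days (Jan 18, Jan 19, Jan 20, Jan 21, Jan 22, Jan 25, Jan 26, Jan 27, skipping weekends) brings us to Wednesday, 27 January 2021, which is the last day of the waiting period.
Adding 4 calendar days to 27 January 2021 gives 31 January 2021, which is the last day of the appeal period.
The date on which the default interest accrual becomes due: 14 calendar days after 31 January 2021 is 14 February 2021. That falls on a Sunday, so it rolls to the next business day, Monday, 15 February 2021.

15 February 2021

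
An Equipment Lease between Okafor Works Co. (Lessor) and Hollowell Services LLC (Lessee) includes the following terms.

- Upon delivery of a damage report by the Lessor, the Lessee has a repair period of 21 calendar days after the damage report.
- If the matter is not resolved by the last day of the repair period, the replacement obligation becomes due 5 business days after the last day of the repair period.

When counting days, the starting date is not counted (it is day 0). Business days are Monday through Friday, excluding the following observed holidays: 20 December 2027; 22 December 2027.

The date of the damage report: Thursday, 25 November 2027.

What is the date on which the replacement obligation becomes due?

The last day of the repair period: 21 calendar days after 25 November 2027 is 16 December 2027.
The date on which the replacement obligation becomes due: counting 5 business days from Thursday, 16 December 2027 (Dec 17, Dec 21, Dec 23, Dec 24, Dec 27, skipping weekends and the listed holidays on Dec 20, Dec 22) reaches Monday, 27 December 2027.

27 December 2027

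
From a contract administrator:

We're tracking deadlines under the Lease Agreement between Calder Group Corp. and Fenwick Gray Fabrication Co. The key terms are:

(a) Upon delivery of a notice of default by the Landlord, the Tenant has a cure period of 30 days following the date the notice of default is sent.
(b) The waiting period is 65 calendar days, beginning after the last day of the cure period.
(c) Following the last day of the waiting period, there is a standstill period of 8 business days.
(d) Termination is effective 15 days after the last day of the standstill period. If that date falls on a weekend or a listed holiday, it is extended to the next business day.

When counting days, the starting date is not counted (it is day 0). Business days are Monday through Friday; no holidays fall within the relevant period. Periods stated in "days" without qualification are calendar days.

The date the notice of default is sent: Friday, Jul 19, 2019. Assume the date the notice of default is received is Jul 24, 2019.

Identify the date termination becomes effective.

The last day of the cure period: 30 calendar days after Jul 19, 2019 is Aug 18, 2019.
Adding 65 calendar days to Aug 18, 2019 gives Oct 22, 2019, which is the last day of the waiting period.
The last day of the standstill period: 8 business days after Tuesday, Oct 22, 2019, skipping weekends — Oct 23, Oct 24, Oct 25, Oct 28, Oct 29, Oct 30, Oct 31, Nov 1 — lands on Friday, Nov 1, 2019.
The date termination becomes effective: Nov 1, 2019 + 15 days = Nov 16, 2019. That falls on a Saturday, so it rolls to the next business day, Monday, Nov 18, 2019.

Nov 18, 2019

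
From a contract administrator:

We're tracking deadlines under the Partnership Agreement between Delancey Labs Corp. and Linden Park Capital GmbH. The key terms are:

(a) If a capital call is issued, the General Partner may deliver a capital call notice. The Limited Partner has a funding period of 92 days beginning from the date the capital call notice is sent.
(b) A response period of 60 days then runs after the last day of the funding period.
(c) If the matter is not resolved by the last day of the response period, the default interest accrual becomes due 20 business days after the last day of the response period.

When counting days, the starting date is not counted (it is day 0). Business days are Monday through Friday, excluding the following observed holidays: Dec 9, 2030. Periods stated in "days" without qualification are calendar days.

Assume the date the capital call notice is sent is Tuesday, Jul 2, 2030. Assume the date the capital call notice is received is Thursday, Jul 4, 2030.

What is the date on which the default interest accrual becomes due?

Adding 92 calendar days to Jul 2, 2030 gives Oct 2, 2030, which is the last day of the funding period.
The last day of the response period: 60 calendar days after Oct 2, 2030 is Dec 1, 2030.
The date on which the default interest accrual becomes due: 20 business days after Sunday, Dec 1, 2030, skipping weekends and the listed holiday on Dec 9 — Dec 2, Dec 3, Dec 4, Dec 5, …, Dec 26, Dec 27, Dec 30 — lands on Monday, Dec 30, 2030.

Dec 30, 2030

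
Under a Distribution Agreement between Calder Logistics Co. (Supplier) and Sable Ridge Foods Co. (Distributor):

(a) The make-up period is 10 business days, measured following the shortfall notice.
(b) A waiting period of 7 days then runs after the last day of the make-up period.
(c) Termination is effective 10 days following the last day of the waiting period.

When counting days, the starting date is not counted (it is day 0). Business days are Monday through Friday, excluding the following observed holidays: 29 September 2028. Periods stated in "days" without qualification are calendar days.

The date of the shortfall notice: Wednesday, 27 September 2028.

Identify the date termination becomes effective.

The last day of the make-up period: 10 business days after Wednesday, 27 September 2028, skipping weekends and the listed holiday on Sep 29 — Sep 28, Oct 2, Oct 3, Oct 4, Oct 5, Oct 6, Oct 9, Oct 10, Oct 11, Oct 12 — lands on Thursday, 12 October 2028.
The last day of the waiting period: 12 October 2028 + 7 days = 19 October 2028.
The date termination becomes effective: 19 October 2028 + 10 days = 29 October 2028.

29 October 2028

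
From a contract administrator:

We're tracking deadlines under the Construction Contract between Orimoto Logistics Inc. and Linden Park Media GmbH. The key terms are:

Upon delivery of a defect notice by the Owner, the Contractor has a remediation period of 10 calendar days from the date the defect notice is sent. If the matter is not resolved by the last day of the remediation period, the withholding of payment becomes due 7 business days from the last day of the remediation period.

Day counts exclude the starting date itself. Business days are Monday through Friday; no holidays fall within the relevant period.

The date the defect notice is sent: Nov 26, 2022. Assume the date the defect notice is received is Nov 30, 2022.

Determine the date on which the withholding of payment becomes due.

Dec 15, 2022

Adding 10 calendar days to Nov 26, 2022 gives Dec 6, 2022, which is the last day of the remediation period.
The date on which the withholding of payment becomes due: counting 7 business days from Tuesday, Dec 6, 2022 (Dec 7, Dec 8, Dec 9, Dec 12, Dec 13, Dec 14, Dec 15, skipping weekends) reaches Thursday, Dec 15, 2022.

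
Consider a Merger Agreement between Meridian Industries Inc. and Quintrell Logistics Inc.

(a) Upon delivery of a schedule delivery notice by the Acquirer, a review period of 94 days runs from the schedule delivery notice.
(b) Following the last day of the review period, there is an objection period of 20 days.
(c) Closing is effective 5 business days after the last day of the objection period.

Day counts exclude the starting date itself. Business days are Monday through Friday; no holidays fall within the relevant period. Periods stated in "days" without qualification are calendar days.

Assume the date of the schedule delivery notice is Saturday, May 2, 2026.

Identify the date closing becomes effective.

August 31, 2026

The last day of the review period: May 2, 2026 + 94 days = August 4, 2026.
Adding 20 calendar days to August 4, 2026 gives August 24, 2026, which is the last day of the objection period.
From Monday, August 24, 2026, 5 business days (Aug 25, Aug 26, Aug 27, Aug 28, Aug 31, skipping weekends) brings us to Monday, August 31, 2026, which is the date closing becomes effective.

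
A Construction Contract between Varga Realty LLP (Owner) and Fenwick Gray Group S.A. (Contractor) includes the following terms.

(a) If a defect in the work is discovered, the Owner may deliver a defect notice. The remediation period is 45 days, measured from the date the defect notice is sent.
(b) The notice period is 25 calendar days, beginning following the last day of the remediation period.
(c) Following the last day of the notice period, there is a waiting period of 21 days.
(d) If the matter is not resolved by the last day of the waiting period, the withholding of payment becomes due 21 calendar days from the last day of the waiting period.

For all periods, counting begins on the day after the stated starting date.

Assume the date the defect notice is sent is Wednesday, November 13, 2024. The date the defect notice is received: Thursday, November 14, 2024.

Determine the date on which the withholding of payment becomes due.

The last day of the remediation period: 45 calendar days after November 13, 2024 is December 28, 2024.
Adding 25 calendar days to December 28, 2024 gives January 22, 2025, which is the last day of the notice period.
The last day of the waiting period: 21 calendar days after January 22, 2025 is February 12, 2025.
The date on which the withholding of payment becomes due: 21 calendar days after February 12, 2025 is March 5, 2025.

March 5, 2025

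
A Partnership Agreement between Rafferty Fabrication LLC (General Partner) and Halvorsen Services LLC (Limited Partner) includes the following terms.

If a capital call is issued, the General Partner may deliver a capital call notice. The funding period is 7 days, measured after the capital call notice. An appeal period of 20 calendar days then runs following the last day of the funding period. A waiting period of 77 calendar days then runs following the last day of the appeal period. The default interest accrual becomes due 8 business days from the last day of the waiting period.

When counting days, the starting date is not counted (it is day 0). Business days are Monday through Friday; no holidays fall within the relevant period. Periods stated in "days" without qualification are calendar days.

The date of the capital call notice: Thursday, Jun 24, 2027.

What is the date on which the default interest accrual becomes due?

The last day of the funding period: Jun 24, 2027 + 7 days = Jul 1, 2027.
The last day of the appeal period: 20 calendar days after Jul 1, 2027 is Jul 21, 2027.
The last day of the waiting period: Jul 21, 2027 + 77 days = Oct 6, 2027.
The date on which the default interest accrual becomes due: counting 8 business days from Wednesday, Oct 6, 2027 (Oct 7, Oct 8, Oct 11, Oct 12, Oct 13, Oct 14, Oct 15, Oct 18, skipping weekends) reaches Monday, Oct 18, 2027.

Oct 18, 2027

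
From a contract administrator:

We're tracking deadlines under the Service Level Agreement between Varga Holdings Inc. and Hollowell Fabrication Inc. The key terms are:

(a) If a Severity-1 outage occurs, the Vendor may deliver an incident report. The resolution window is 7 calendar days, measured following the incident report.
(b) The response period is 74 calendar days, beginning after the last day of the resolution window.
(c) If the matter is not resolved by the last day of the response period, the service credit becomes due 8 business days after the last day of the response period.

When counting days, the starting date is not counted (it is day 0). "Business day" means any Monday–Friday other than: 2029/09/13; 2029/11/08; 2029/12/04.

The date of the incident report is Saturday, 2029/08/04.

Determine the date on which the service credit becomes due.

2029/11/05

The last day of the resolution window: 2029/08/04 + 7 days = 2029/08/11.
The last day of the response period: 74 calendar days after 2029/08/11 is 2029/10/24.
The date on which the service credit becomes due: 8 business days after Wednesday, 2029/10/24, skipping weekends — Oct 25, Oct 26, Oct 29, Oct 30, Oct 31, Nov 1, Nov 2, Nov 5 — lands on Monday, 2029/11/05.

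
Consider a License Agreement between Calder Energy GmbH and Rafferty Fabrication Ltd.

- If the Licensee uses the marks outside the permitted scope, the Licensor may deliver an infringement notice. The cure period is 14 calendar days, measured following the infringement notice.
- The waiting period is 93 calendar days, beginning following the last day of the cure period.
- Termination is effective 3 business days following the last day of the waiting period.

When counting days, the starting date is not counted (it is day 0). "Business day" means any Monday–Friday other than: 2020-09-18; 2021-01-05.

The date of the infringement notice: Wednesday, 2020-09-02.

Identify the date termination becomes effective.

The last day of the cure period: 2020-09-02 + 14 days = 2020-09-16.
The last day of the waiting period: 93 calendar days after 2020-09-16 is 2020-12-18.
The date termination becomes effective: 3 business days after Friday, 2020-12-18, skipping weekends — Dec 21, Dec 22, Dec 23 — lands on Wednesday, 2020-12-23.

2020-12-23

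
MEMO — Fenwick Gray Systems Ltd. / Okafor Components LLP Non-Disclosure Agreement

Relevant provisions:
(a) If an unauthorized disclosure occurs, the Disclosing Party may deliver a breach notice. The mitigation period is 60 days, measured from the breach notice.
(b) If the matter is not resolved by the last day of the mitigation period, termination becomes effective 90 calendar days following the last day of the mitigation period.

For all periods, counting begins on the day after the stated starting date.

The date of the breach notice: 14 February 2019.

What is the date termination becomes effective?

The last day of the mitigation period: 14 February 2019 + 60 days = 15 April 2019.
The date termination becomes effective: 90 calendar days after 15 April 2019 is 14 July 2019.

14 July 2019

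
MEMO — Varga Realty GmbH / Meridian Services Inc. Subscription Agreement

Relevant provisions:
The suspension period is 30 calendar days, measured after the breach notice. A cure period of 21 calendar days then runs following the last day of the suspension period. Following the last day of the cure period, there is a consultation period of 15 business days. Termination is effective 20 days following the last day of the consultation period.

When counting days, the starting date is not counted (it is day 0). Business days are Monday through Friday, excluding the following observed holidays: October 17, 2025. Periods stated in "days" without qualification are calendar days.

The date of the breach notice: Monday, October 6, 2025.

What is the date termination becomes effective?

Adding 30 calendar days to October 6, 2025 gives November 5, 2025, which is the last day of the suspension period.
The last day of the cure period: November 5, 2025 + 21 days = November 26, 2025.
From Wednesday, November 26, 2025, 15 business days (Nov 27, Nov 28, Dec 1, Dec 2, …, Dec 15, Dec 16, Dec 17, skipping weekends) brings us to Wednesday, December 17, 2025, which is the last day of the consultation period.
The date termination becomes effective: 20 calendar days after December 17, 2025 is January 6, 2026.

January 6, 2026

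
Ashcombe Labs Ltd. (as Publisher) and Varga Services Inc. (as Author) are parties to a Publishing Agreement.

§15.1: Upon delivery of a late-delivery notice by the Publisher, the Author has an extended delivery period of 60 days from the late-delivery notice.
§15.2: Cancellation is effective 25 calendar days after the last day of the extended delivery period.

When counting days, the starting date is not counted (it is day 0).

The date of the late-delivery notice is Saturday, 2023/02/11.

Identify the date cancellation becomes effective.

The last day of the extended delivery period: 60 calendar days after 2023/02/11 is 2023/04/12.
Adding 25 calendar days to 2023/04/12 gives 2023/05/07, which is the date cancellation becomes effective.

2023/05/07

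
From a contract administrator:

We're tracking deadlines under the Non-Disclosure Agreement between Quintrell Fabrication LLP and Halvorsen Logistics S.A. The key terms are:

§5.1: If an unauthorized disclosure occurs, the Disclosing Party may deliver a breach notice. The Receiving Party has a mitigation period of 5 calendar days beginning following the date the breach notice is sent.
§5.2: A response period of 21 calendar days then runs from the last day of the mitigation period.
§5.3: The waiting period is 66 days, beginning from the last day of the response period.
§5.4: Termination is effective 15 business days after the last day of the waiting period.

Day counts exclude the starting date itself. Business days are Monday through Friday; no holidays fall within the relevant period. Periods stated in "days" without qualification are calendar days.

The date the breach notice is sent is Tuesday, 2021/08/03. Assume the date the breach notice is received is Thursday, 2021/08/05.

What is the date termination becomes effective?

The last day of the mitigation period: 5 calendar days after 2021/08/03 is 2021/08/08.
The last day of the response period: 21 calendar days after 2021/08/08 is 2021/08/29.
The last day of the waiting period: 2021/08/29 + 66 days = 2021/11/03.
The date termination becomes effective: 15 business days after Wednesday, 2021/11/03, skipping weekends — Nov 4, Nov 5, Nov 8, Nov 9, …, Nov 22, Nov 23, Nov 24 — lands on Wednesday, 2021/11/24.

2021/11/24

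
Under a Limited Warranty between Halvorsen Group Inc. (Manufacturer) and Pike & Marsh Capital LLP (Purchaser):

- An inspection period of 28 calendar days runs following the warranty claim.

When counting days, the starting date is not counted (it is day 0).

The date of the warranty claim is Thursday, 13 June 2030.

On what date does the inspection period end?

11 July 2030

Adding 28 calendar days to 13 June 2030 gives 11 July 2030, which is the last day of the inspection period.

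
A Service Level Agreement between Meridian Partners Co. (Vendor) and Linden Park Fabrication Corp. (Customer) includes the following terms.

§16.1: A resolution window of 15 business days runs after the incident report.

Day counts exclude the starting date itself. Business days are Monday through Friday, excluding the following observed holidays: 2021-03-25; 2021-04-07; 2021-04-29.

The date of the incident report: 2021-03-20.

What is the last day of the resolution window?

2021-04-13

The last day of the resolution window: counting 15 business days from Saturday, 2021-03-20 (Mar 22, Mar 23, Mar 24, Mar 26, …, Apr 9, Apr 12, Apr 13, skipping weekends and the listed holidays on Mar 25, Apr 7) reaches Tuesday, 2021-04-13.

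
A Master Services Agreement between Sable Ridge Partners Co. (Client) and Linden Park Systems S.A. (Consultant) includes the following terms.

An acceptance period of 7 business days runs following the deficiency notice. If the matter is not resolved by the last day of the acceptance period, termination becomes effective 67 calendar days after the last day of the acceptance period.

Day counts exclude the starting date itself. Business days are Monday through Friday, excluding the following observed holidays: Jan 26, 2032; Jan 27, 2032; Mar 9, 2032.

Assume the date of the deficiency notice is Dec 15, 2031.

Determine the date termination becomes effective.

The last day of the acceptance period: counting 7 business days from Monday, Dec 15, 2031 (Dec 16, Dec 17, Dec 18, Dec 19, Dec 22, Dec 23, Dec 24, skipping weekends) reaches Wednesday, Dec 24, 2031.
Adding 67 calendar days to Dec 24, 2031 gives Feb 29, 2032, which is the date termination becomes effective.

Feb 29, 2032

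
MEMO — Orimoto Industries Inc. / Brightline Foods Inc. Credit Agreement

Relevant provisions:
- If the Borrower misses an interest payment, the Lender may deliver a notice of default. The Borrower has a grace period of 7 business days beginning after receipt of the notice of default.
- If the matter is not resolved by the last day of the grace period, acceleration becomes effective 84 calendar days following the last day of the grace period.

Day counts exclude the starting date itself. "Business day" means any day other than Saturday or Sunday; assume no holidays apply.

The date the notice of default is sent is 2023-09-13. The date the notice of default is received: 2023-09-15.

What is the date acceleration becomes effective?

2023-12-19

The last day of the grace period: 7 business days after Friday, 2023-09-15, skipping weekends — Sep 18, Sep 19, Sep 20, Sep 21, Sep 22, Sep 25, Sep 26 — lands on Tuesday, 2023-09-26.
The date acceleration becomes effective: 84 calendar days after 2023-09-26 is 2023-12-19.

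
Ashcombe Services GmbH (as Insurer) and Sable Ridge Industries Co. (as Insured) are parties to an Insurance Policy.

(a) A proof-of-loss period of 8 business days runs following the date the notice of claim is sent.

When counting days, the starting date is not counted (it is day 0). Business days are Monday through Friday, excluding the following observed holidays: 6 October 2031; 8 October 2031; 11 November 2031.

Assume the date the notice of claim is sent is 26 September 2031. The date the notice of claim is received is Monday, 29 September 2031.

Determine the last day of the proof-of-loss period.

From Friday, 26 September 2031, 8 business days (Sep 29, Sep 30, Oct 1, Oct 2, Oct 3, Oct 7, Oct 9, Oct 10, skipping weekends and the listed holidays on Oct 6, Oct 8) brings us to Friday, 10 October 2031, which is the last day of the proof-of-loss period.

10 October 2031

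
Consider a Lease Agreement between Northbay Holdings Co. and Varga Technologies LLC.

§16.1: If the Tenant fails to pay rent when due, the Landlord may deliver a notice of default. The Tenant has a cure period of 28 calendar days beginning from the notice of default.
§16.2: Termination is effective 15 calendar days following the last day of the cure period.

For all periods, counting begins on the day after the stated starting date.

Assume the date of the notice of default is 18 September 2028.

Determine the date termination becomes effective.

31 October 2028

The last day of the cure period: 28 calendar days after 18 September 2028 is 16 October 2028.
The date termination becomes effective: 15 calendar days after 16 October 2028 is 31 October 2028.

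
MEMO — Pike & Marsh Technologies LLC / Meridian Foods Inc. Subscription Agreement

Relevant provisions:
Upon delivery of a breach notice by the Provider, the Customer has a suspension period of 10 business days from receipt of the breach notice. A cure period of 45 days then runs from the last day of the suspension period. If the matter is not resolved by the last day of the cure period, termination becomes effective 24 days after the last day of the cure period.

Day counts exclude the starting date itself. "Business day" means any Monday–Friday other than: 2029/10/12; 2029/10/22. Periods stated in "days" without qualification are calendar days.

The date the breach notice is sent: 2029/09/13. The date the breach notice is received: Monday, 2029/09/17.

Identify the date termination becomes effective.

2029/12/09

The last day of the suspension period: 10 business days after Monday, 2029/09/17, skipping weekends — Sep 18, Sep 19, Sep 20, Sep 21, Sep 24, Sep 25, Sep 26, Sep 27, Sep 28, Oct 1 — lands on Monday, 2029/10/01.
Adding 45 calendar days to 2029/10/01 gives 2029/11/15, which is the last day of the cure period.
The date termination becomes effective: 2029/11/15 + 24 days = 2029/12/09.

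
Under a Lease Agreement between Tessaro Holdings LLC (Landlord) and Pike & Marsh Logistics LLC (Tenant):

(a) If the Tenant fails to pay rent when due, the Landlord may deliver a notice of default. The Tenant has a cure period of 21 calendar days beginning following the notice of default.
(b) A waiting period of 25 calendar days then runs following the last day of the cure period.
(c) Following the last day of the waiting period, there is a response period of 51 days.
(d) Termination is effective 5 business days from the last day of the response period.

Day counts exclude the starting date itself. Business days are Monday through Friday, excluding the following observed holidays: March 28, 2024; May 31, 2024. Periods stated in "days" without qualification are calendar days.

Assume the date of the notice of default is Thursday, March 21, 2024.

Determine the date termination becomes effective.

July 3, 2024

The last day of the cure period: March 21, 2024 + 21 days = April 11, 2024.
The last day of the waiting period: 25 calendar days after April 11, 2024 is May 6, 2024.
The last day of the response period: 51 calendar days after May 6, 2024 is June 26, 2024.
The date termination becomes effective: counting 5 business days from Wednesday, June 26, 2024 (Jun 27, Jun 28, Jul 1, Jul 2, Jul 3, skipping weekends) reaches Wednesday, July 3, 2024.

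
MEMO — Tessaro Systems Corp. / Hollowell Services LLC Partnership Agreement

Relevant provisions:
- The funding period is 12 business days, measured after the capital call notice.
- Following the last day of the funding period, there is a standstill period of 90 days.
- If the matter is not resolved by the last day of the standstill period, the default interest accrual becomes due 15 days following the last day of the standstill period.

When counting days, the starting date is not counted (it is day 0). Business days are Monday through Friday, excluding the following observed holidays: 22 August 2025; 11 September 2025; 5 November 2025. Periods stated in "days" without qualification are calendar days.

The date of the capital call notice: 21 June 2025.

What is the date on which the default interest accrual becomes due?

The last day of the funding period: counting 12 business days from Saturday, 21 June 2025 (Jun 23, Jun 24, Jun 25, Jun 26, …, Jul 4, Jul 7, Jul 8, skipping weekends) reaches Tuesday, 8 July 2025.
Adding 90 calendar days to 8 July 2025 gives 6 October 2025, which is the last day of the standstill period.
The date on which the default interest accrual becomes due: 6 October 2025 + 15 days = 21 October 2025.

21 October 2025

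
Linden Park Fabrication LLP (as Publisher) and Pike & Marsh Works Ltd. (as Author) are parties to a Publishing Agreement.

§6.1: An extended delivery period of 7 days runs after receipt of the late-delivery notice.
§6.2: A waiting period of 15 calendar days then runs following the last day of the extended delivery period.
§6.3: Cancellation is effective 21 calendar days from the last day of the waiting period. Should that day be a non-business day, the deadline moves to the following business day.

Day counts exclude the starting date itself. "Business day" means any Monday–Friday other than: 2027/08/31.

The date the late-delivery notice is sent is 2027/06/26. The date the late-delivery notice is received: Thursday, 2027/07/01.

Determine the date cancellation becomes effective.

2027/08/13

The last day of the extended delivery period: 2027/07/01 + 7 days = 2027/07/08.
The last day of the waiting period: 15 calendar days after 2027/07/08 is 2027/07/23.
The date cancellation becomes effective: 2027/07/23 + 21 days = 2027/08/13. 2027/08/13 is a Friday and is not a listed holiday, so no roll-forward applies.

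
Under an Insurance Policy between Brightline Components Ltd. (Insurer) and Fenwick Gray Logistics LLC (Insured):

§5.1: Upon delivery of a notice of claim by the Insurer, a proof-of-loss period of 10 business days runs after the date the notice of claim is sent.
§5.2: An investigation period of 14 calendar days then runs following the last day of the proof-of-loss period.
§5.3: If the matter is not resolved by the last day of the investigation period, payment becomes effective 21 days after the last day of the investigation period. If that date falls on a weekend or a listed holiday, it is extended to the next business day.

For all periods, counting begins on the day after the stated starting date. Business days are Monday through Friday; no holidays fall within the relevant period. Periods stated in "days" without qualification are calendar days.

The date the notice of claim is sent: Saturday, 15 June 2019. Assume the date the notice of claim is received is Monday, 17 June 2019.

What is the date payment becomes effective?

2 August 2019

The last day of the proof-of-loss period: counting 10 business days from Saturday, 15 June 2019 (Jun 17, Jun 18, Jun 19, Jun 20, Jun 21, Jun 24, Jun 25, Jun 26, Jun 27, Jun 28, skipping weekends) reaches Friday, 28 June 2019.
The last day of the investigation period: 28 June 2019 + 14 days = 12 July 2019.
The date payment becomes effective: 12 July 2019 + 21 days = 2 August 2019. 2 August 2019 is a Friday, so no roll-forward applies.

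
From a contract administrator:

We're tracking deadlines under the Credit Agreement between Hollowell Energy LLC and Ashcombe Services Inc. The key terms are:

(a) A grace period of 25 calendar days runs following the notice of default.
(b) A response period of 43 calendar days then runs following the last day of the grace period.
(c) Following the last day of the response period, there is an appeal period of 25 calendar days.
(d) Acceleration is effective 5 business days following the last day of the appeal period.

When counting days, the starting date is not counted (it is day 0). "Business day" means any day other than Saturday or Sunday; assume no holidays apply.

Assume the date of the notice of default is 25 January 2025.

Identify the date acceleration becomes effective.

5 May 2025

The last day of the grace period: 25 calendar days after 25 January 2025 is 19 February 2025.
Adding 43 calendar days to 19 February 2025 gives 3 April 2025, which is the last day of the response period.
The last day of the appeal period: 3 April 2025 + 25 days = 28 April 2025.
The date acceleration becomes effective: counting 5 business days from Monday, 28 April 2025 (Apr 29, Apr 30, May 1, May 2, May 5, skipping weekends) reaches Monday, 5 May 2025.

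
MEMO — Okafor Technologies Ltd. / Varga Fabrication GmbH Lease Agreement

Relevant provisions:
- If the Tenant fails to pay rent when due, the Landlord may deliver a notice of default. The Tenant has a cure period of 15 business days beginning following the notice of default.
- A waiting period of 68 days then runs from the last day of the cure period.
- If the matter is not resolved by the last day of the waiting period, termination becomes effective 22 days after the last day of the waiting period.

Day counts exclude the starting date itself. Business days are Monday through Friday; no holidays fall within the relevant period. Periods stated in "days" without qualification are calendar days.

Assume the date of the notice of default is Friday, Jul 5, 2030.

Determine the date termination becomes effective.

Oct 24, 2030

The last day of the cure period: 15 business days after Friday, Jul 5, 2030, skipping weekends — Jul 8, Jul 9, Jul 10, Jul 11, …, Jul 24, Jul 25, Jul 26 — lands on Friday, Jul 26, 2030.
The last day of the waiting period: 68 calendar days after Jul 26, 2030 is Oct 2, 2030.
The date termination becomes effective: 22 calendar days after Oct 2, 2030 is Oct 24, 2030.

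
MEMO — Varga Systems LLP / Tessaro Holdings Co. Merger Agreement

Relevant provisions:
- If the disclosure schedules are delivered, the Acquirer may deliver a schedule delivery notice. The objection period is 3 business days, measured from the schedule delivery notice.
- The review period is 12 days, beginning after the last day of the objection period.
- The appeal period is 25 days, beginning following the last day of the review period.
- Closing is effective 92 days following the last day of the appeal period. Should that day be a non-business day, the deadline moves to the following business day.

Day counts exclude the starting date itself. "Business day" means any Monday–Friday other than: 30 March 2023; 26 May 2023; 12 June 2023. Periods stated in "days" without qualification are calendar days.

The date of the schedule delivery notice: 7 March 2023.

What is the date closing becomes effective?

The last day of the objection period: 3 business days after Tuesday, 7 March 2023, skipping weekends — Mar 8, Mar 9, Mar 10 — lands on Friday, 10 March 2023.
The last day of the review period: 12 calendar days after 10 March 2023 is 22 March 2023.
Adding 25 calendar days to 22 March 2023 gives 16 April 2023, which is the last day of the appeal period.
The date closing becomes effective: 16 April 2023 + 92 days = 17 July 2023. 17 July 2023 is a Monday and is not a listed holiday, so no roll-forward applies.

17 July 2023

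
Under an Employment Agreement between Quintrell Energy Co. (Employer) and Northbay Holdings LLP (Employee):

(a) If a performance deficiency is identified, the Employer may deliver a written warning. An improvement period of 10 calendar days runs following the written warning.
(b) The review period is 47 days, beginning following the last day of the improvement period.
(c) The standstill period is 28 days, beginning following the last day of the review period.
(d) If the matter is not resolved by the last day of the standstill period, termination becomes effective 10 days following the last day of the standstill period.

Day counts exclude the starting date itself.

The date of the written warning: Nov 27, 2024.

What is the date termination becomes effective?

The last day of the improvement period: 10 calendar days after Nov 27, 2024 is Dec 7, 2024.
The last day of the review period: Dec 7, 2024 + 47 days = Jan 23, 2025.
Adding 28 calendar days to Jan 23, 2025 gives Feb 20, 2025, which is the last day of the standstill period.
The date termination becomes effective: 10 calendar days after Feb 20, 2025 is Mar 2, 2025.

Mar 2, 2025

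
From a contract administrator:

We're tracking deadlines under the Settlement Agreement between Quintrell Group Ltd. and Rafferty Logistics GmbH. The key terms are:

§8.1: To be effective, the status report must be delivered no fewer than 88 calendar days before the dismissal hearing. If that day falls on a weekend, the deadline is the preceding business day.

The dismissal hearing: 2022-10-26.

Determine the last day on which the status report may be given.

2022-07-29

2022-10-26 minus 88 days is 2022-07-30. That is a Saturday, so the deadline moves back to Friday, 2022-07-29.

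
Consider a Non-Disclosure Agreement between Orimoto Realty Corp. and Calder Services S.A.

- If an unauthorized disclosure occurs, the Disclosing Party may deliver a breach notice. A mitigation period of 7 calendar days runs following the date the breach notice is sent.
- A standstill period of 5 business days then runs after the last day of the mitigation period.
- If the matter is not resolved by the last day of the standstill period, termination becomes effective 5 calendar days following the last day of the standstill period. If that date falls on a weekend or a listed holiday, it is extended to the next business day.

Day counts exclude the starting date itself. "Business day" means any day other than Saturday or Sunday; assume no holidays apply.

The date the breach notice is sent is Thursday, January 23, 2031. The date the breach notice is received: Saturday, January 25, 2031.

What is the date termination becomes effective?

The last day of the mitigation period: 7 calendar days after January 23, 2031 is January 30, 2031.
The last day of the standstill period: counting 5 business days from Thursday, January 30, 2031 (Jan 31, Feb 3, Feb 4, Feb 5, Feb 6, skipping weekends) reaches Thursday, February 6, 2031.
The date termination becomes effective: February 6, 2031 + 5 days = February 11, 2031. February 11, 2031 is a Tuesday, so no roll-forward applies.

February 11, 2031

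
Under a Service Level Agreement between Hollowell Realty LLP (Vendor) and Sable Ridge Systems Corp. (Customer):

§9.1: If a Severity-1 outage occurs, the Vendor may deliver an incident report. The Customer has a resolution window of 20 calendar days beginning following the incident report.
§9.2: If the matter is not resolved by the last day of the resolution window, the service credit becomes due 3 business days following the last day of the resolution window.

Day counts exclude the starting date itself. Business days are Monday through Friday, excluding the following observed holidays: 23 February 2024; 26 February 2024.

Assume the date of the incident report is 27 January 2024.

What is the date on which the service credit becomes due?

21 February 2024

Adding 20 calendar days to 27 January 2024 gives 16 February 2024, which is the last day of the resolution window.
From Friday, 16 February 2024, 3 business days (Feb 19, Feb 20, Feb 21, skipping weekends) brings us to Wednesday, 21 February 2024, which is the date on which the service credit becomes due.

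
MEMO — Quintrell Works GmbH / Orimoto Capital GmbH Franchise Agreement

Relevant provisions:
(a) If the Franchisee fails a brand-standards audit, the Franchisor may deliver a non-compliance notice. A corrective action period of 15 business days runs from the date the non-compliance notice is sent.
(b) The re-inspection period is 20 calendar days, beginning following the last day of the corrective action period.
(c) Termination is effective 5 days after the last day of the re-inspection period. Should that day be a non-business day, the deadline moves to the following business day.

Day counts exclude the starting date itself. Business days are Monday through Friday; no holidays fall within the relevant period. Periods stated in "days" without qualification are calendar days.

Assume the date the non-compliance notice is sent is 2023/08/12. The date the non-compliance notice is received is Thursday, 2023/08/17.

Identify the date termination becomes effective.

The last day of the corrective action period: 15 business days after Saturday, 2023/08/12, skipping weekends — Aug 14, Aug 15, Aug 16, Aug 17, …, Aug 30, Aug 31, Sep 1 — lands on Friday, 2023/09/01.
The last day of the re-inspection period: 2023/09/01 + 20 days = 2023/09/21.
The date termination becomes effective: 5 calendar days after 2023/09/21 is 2023/09/26. 2023/09/26 is a Tuesday, so no roll-forward applies.

2023/09/26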